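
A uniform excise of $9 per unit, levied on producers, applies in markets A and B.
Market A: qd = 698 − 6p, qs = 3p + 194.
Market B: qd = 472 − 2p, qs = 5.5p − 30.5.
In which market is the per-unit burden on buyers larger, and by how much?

Market B, by $3.6.

Market A: pre-tax p* = $56, q* = 362; post-tax q = 344; per-unit burden on buyers = $3.
Market B: pre-tax p* = $67, q* = 338; post-tax q = 324.8; per-unit burden on buyers = $6.6.
Difference: $3 vs $6.6 → market B is larger by $3.6.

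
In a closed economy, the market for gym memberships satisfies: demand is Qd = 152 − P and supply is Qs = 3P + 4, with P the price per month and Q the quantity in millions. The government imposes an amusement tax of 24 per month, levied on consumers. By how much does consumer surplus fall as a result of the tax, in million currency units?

Before the tax: set 152 − P = 3P + 4 → P* = 37, Q* = 115.
With the tax collected from consumers, demand (in seller-price terms) shifts: Qd = 152 − (P + 24).
Solving gives Q = 97 with consumers paying 55 and suppliers receiving 31 (the 24 wedge).
ΔCS is the trapezoid between Q = 97 and Q = 115 of height 18: ½ · (115 + 97) · 18 = 1908.

Consumer surplus falls by 1908 million.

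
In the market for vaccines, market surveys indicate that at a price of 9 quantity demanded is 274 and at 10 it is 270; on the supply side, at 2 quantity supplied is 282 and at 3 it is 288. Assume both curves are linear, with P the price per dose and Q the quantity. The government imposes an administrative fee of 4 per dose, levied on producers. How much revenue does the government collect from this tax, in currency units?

Tax revenue = 1137.6.

Demand slope: (270 − 274)/(10 − 9) = -4, so Qd = 310 − 4P.
Supply slope: (288 − 282)/(3 − 2) = 6, so Qs = 6P + 270.
Without the tax, 310 − 4P = 6P + 270 gives 10P = 40, so P* = 4 and Q* = 294.
With the tax collected from producers, supply shifts: Qs = 6(P − 4) + 270.
New equilibrium: consumers pay 6.4, producers receive 2.4, Q = 284.4. (Wedge: Pb − Ps = 4.)
Revenue = t · Q = 4 · 284.4 = 1137.6.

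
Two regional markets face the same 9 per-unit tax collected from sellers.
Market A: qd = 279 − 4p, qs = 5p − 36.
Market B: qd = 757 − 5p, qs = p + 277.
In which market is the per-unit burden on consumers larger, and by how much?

Market A, by 3.5.

Market A: pre-tax p* = 35, q* = 139; post-tax q = 119; per-unit burden on consumers = 5.
Market B: pre-tax p* = 80, q* = 357; post-tax q = 349.5; per-unit burden on consumers = 1.5.
Difference: 5 vs 1.5 → market A is larger by 3.5.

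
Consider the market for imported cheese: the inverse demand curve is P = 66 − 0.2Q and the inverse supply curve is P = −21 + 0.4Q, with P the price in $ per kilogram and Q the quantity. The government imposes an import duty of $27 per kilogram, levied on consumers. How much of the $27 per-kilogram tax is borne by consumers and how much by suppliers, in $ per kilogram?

Consumers bear $9 per kilogram; suppliers bear $18 per kilogram.

Rewrite in direct form: Qd = 330 − 5P and Qs = 2.5P + 52.5.
Before the tax: set 330 − 5P = 2.5P + 52.5 → P* = $37, Q* = 145.
With the tax collected from consumers, demand (in seller-price terms) shifts: Qd = 330 − 5(P + 27).
Solving gives Q = 100 with consumers paying $46 and suppliers receiving $19 (the $27 wedge).
Burden on consumers: $9; on suppliers: $18. (They sum to $27.)
The less price-elastic side of the market bears the larger share of a per-unit tax.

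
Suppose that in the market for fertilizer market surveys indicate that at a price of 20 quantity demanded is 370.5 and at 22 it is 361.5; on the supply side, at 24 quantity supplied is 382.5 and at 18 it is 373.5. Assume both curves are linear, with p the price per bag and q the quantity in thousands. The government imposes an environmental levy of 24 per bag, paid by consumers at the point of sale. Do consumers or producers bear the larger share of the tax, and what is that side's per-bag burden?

Producers bear the larger share: 18 per bag.

Demand slope: (361.5 − 370.5)/(22 − 20) = -4.5, so qd = 460.5 − 4.5p.
Supply slope: (373.5 − 382.5)/(18 − 24) = 1.5, so qs = 1.5p + 346.5.
Without the tax, 460.5 − 4.5p = 1.5p + 346.5 gives 6p = 114, so p* = 19 and q* = 375.
With the tax collected from consumers, demand (in seller-price terms) shifts: qd = 460.5 − 4.5(p + 24).
New equilibrium: consumers pay 25, producers receive 1, q = 348. (Wedge: pb − ps = 24.)
Per-bag burden: consumers 6, producers 18.
Producers take the larger share because supply is less price-elastic here (demand slope 4.5 vs supply slope 1.5).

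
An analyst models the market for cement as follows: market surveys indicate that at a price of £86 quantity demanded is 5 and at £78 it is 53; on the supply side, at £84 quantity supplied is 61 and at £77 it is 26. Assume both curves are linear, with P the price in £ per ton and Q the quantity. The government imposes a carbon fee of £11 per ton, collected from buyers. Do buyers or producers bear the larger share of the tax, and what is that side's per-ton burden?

Producers bear the larger share: £6 per ton.

Demand slope: (53 − 5)/(78 − 86) = -6, so Qd = 521 − 6P.
Supply slope: (26 − 61)/(77 − 84) = 5, so Qs = 5P − 359.
Without the tax, 521 − 6P = 5P − 359 gives 11P = 880, so P* = £80 and Q* = 41.
With the tax collected from buyers, demand (in seller-price terms) shifts: Qd = 521 − 6(P + 11).
Solving gives Q = 11 with buyers paying £85 and producers receiving £74 (the £11 wedge).
Per-ton burden: buyers £5, producers £6.
Producers take the larger share because supply is less price-elastic here (demand slope 6 vs supply slope 5).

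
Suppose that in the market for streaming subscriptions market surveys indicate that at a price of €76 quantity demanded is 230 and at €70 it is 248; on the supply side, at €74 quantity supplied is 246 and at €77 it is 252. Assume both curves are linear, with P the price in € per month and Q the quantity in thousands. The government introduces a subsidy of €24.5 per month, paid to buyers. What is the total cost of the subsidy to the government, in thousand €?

Government outlay = €6649.3 thousand.

Demand slope: (248 − 230)/(70 − 76) = -3, so Qd = 458 − 3P.
Supply slope: (252 − 246)/(77 − 74) = 2, so Qs = 2P + 98.
Before the subsidy: set 458 − 3P = 2P + 98 → P* = €72, Q* = 242.
With a per-unit subsidy paid to buyers, each effectively pays P − 24.5, so demand becomes Qd = 458 − 3(P − 24.5).
Solving gives Q = 271.4 with buyers paying €62.2 and sellers receiving €86.7 (the €24.5 wedge).
Outlay = t · Q = 24.5 · 271.4 = €6649.3.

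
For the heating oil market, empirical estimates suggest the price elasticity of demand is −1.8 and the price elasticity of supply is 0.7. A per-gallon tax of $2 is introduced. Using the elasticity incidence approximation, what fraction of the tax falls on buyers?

Incidence ratio: buyers' share ≈ εs / (εs + |εd|) = 0.7 / (0.7 + 1.8) = 0.28.
Supply is the less elastic side, so buyers bear the smaller share.

Buyers' share ≈ 0.28.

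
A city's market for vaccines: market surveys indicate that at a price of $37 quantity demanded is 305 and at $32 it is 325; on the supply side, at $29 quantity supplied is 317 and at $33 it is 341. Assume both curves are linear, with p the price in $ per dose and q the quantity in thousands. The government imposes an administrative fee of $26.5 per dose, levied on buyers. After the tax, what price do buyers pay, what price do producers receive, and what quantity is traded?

Demand slope: (325 − 305)/(32 − 37) = -4, so qd = 453 − 4p.
Supply slope: (341 − 317)/(33 − 29) = 6, so qs = 6p + 143.
Before the tax: set 453 − 4p = 6p + 143 → p* = $31, q* = 329.
With the tax collected from buyers, demand (in seller-price terms) shifts: qd = 453 − 4(p + 26.5).
Solving gives q = 265.4 with buyers paying $46.9 and producers receiving $20.4 (the $26.5 wedge).
The less price-elastic side of the market bears the larger share of a per-unit tax.

Buyers pay $46.9; producers receive $20.4; quantity = 265.4.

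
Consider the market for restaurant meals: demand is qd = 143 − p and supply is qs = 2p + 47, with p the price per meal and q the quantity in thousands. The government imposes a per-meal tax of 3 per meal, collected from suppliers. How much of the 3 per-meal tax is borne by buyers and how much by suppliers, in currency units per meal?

Buyers bear 2 per meal; suppliers bear 1 per meal.

Without the tax, 143 − p = 2p + 47 gives 3p = 96, so p* = 32 and q* = 111.
With the tax collected from suppliers, supply shifts: qs = 2(p − 3) + 47.
Solving gives q = 109 with buyers paying 34 and suppliers receiving 31 (the 3 wedge).
Burden on buyers: 2; on suppliers: 1. (They sum to 3.)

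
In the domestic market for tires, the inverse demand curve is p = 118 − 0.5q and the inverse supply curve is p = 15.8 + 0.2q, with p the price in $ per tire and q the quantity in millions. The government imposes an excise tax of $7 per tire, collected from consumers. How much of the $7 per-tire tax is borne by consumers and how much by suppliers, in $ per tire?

Inverting to q(p) form: qd = 236 − 2p; qs = 5p − 79.
Before the tax: set 236 − 2p = 5p − 79 → p* = $45, q* = 146.
With the tax collected from consumers, demand (in seller-price terms) shifts: qd = 236 − 2(p + 7).
New equilibrium: consumers pay $50, suppliers receive $43, q = 136. (Wedge: pb − ps = 7.)
Burden on consumers: $5; on suppliers: $2. (They sum to $7.)

Consumers bear $5 per tire; suppliers bear $2 per tire.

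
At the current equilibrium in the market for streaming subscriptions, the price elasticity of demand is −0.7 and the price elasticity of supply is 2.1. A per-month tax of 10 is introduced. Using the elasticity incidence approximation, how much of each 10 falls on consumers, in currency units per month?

Incidence ratio: consumers' share ≈ εs / (εs + |εd|) = 2.1 / (2.1 + 0.7) = 0.75.
So consumers bear ≈ 0.75 × 10 = 7.5; suppliers bear 2.5.

Consumers bear ≈ 7.5 per month.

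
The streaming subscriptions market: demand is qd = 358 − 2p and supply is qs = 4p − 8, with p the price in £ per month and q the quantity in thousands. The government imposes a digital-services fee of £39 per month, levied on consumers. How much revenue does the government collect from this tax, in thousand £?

Before the tax: set 358 − 2p = 4p − 8 → p* = £61, q* = 236.
With the tax collected from consumers, demand (in seller-price terms) shifts: qd = 358 − 2(p + 39).
Solving gives q = 184 with consumers paying £87 and suppliers receiving £48 (the £39 wedge).
Revenue = t · Q = 39 · 184 = £7176.

Tax revenue = £7176 thousand.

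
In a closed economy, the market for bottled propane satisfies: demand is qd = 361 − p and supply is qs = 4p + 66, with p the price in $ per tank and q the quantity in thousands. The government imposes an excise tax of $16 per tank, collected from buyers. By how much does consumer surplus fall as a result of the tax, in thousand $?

Before the tax: set 361 − p = 4p + 66 → p* = $59, q* = 302.
With the tax collected from buyers, demand (in seller-price terms) shifts: qd = 361 − (p + 16).
Solving gives q = 289.2 with buyers paying $71.8 and sellers receiving $55.8 (the $16 wedge).
ΔCS is the trapezoid between Q = 289.2 and Q = 302 of height $12.8: ½ · (302 + 289.2) · 12.8 = $3783.68.

Consumer surplus falls by $3783.68 thousand.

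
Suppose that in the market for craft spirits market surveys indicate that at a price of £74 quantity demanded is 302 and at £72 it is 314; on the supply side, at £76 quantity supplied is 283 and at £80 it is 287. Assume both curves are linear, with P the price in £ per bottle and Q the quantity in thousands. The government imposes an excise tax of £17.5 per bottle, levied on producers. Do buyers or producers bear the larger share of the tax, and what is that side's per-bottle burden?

Producers bear the larger share: £15 per bottle.

Demand slope: (314 − 302)/(72 − 74) = -6, so Qd = 746 − 6P.
Supply slope: (287 − 283)/(80 − 76) = 1, so Qs = P + 207.
Before the tax: set 746 − 6P = P + 207 → P* = £77, Q* = 284.
With the tax collected from producers, supply shifts: Qs = (P − 17.5) + 207.
New equilibrium: buyers pay £79.5, producers receive £62, Q = 269. (Wedge: Pb − Ps = 17.5.)
Per-bottle burden: buyers £2.5, producers £15.
Producers take the larger share because supply is less price-elastic here (demand slope 6 vs supply slope 1).
The less price-elastic side of the market bears the larger share of a per-unit tax.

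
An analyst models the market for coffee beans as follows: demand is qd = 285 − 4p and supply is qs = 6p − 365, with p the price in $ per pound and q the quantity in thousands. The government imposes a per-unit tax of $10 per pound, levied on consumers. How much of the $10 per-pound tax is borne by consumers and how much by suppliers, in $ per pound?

Consumers bear $6 per pound; suppliers bear $4 per pound.

Before the tax: set 285 − 4p = 6p − 365 → p* = $65, q* = 25.
With the tax collected from consumers, demand (in seller-price terms) shifts: qd = 285 − 4(p + 10).
New equilibrium: consumers pay $71, suppliers receive $61, q = 1. (Wedge: pb − ps = 10.)
Burden on consumers: $6; on suppliers: $4. (They sum to $10.)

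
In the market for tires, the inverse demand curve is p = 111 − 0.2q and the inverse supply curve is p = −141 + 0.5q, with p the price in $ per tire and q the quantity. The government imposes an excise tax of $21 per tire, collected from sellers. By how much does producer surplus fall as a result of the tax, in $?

Producer surplus falls by $5175.

Inverting to q(p) form: qd = 555 − 5p; qs = 2p + 282.
Before the tax: set 555 − 5p = 2p + 282 → p* = $39, q* = 360.
With the tax collected from sellers, supply shifts: qs = 2(p − 21) + 282.
Solving gives q = 330 with buyers paying $45 and sellers receiving $24 (the $21 wedge).
ΔPS is the trapezoid between Q = 330 and Q = 360 of height $15: ½ · (360 + 330) · 15 = $5175.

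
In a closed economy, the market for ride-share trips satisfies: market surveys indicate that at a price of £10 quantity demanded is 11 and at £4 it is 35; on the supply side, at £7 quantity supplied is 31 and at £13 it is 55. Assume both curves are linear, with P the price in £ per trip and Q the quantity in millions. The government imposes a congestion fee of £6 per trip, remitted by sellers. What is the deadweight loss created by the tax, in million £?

Demand slope: (35 − 11)/(4 − 10) = -4, so Qd = 51 − 4P.
Supply slope: (55 − 31)/(13 − 7) = 4, so Qs = 4P + 3.
Without the tax, 51 − 4P = 4P + 3 gives 8P = 48, so P* = £6 and Q* = 27.
With the tax collected from sellers, supply shifts: Qs = 4(P − 6) + 3.
Solving gives Q = 15 with buyers paying £9 and sellers receiving £3 (the £6 wedge).
Quantity falls by |ΔQ| = |27 − 15| = 12.
DWL = ½ · t · |ΔQ| = ½ · 6 · 12 = £36.

Deadweight loss = £36 million.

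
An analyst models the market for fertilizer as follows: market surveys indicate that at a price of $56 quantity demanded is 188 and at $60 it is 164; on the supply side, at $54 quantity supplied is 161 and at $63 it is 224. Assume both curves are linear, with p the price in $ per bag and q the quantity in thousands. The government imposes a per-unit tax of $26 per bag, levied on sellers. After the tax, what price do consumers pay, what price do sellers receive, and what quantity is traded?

Demand slope: (164 − 188)/(60 − 56) = -6, so qd = 524 − 6p.
Supply slope: (224 − 161)/(63 − 54) = 7, so qs = 7p − 217.
Before the tax: set 524 − 6p = 7p − 217 → p* = $57, q* = 182.
With the tax collected from sellers, supply shifts: qs = 7(p − 26) − 217.
New equilibrium: consumers pay $71, sellers receive $45, q = 98. (Wedge: pb − ps = 26.)
The less price-elastic side of the market bears the larger share of a per-unit tax.

Consumers pay $71; sellers receive $45; quantity = 98.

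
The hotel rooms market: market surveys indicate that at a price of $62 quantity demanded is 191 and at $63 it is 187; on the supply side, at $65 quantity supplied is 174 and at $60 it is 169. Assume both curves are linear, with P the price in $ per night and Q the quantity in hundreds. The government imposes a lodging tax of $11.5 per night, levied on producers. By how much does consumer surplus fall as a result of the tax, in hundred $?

Consumer surplus falls by $391.92 hundred.

Demand slope: (187 − 191)/(63 − 62) = -4, so Qd = 439 − 4P.
Supply slope: (169 − 174)/(60 − 65) = 1, so Qs = P + 109.
Before the tax: set 439 − 4P = P + 109 → P* = $66, Q* = 175.
With the tax collected from producers, supply shifts: Qs = (P − 11.5) + 109.
New equilibrium: consumers pay $68.3, producers receive $56.8, Q = 165.8. (Wedge: Pb − Ps = 11.5.)
ΔCS is the trapezoid between Q = 165.8 and Q = 175 of height $2.3: ½ · (175 + 165.8) · 2.3 = $391.92.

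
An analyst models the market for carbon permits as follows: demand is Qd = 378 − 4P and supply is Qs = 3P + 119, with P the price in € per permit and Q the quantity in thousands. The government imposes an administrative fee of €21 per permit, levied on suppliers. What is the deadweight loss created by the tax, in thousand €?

Without the tax, 378 − 4P = 3P + 119 gives 7P = 259, so P* = €37 and Q* = 230.
With the tax collected from suppliers, supply shifts: Qs = 3(P − 21) + 119.
New equilibrium: buyers pay €46, suppliers receive €25, Q = 194. (Wedge: Pb − Ps = 21.)
Quantity falls by |ΔQ| = |230 − 194| = 36.
DWL = ½ · t · |ΔQ| = ½ · 21 · 36 = €378.

Deadweight loss = €378 thousand.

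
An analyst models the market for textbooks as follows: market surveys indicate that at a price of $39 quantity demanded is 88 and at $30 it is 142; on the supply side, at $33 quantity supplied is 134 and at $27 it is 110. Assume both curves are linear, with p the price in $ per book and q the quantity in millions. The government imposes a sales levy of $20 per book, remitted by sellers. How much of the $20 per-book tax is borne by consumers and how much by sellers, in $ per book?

Demand slope: (142 − 88)/(30 − 39) = -6, so qd = 322 − 6p.
Supply slope: (110 − 134)/(27 − 33) = 4, so qs = 4p + 2.
Without the tax, 322 − 6p = 4p + 2 gives 10p = 320, so p* = $32 and q* = 130.
With the tax collected from sellers, supply shifts: qs = 4(p − 20) + 2.
New equilibrium: consumers pay $40, sellers receive $20, q = 82. (Wedge: pb − ps = 20.)
Burden on consumers: $8; on sellers: $12. (They sum to $20.)

Consumers bear $8 per book; sellers bear $12 per book.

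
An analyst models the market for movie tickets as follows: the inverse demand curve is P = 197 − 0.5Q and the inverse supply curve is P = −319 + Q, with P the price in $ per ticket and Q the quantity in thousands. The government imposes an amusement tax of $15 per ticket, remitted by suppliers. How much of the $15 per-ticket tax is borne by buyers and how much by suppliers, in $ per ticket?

Buyers bear $5 per ticket; suppliers bear $10 per ticket.

Inverting to Q(P) form: Qd = 394 − 2P; Qs = P + 319.
Before the tax: set 394 − 2P = P + 319 → P* = $25, Q* = 344.
With the tax collected from suppliers, supply shifts: Qs = (P − 15) + 319.
Solving gives Q = 334 with buyers paying $30 and suppliers receiving $15 (the $15 wedge).
Burden on buyers: $5; on suppliers: $10. (They sum to $15.)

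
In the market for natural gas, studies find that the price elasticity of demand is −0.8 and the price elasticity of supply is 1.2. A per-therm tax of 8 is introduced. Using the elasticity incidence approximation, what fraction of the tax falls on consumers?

Incidence ratio: consumers' share ≈ εs / (εs + |εd|) = 1.2 / (1.2 + 0.8) = 0.6.
Supply is the more elastic side, so consumers bear the larger share.

Consumers' share ≈ 0.6.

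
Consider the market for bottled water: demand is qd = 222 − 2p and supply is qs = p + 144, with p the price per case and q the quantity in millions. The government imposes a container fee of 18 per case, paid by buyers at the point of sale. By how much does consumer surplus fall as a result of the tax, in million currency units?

Consumer surplus falls by 984 million.

Before the tax: set 222 − 2p = p + 144 → p* = 26, q* = 170.
With the tax collected from buyers, demand (in seller-price terms) shifts: qd = 222 − 2(p + 18).
New equilibrium: buyers pay 32, producers receive 14, q = 158. (Wedge: pb − ps = 18.)
ΔCS is the trapezoid between Q = 158 and Q = 170 of height 6: ½ · (170 + 158) · 6 = 984.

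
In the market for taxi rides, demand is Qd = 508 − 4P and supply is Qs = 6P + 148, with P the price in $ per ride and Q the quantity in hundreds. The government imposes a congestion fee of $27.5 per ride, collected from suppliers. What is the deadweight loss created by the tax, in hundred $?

Deadweight loss = $907.5 hundred.

Without the tax, 508 − 4P = 6P + 148 gives 10P = 360, so P* = $36 and Q* = 364.
With the tax collected from suppliers, supply shifts: Qs = 6(P − 27.5) + 148.
New equilibrium: consumers pay $52.5, suppliers receive $25, Q = 298. (Wedge: Pb − Ps = 27.5.)
Quantity falls by |ΔQ| = |364 − 298| = 66.
DWL = ½ · t · |ΔQ| = ½ · 27.5 · 66 = $907.5.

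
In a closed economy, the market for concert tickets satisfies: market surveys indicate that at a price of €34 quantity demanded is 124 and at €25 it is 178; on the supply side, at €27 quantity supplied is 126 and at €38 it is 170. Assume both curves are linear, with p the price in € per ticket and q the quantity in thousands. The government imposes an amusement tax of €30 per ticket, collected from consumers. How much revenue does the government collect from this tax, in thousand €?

Tax revenue = €2100 thousand.

Demand slope: (178 − 124)/(25 − 34) = -6, so qd = 328 − 6p.
Supply slope: (170 − 126)/(38 − 27) = 4, so qs = 4p + 18.
Before the tax: set 328 − 6p = 4p + 18 → p* = €31, q* = 142.
With the tax collected from consumers, demand (in seller-price terms) shifts: qd = 328 − 6(p + 30).
Solving gives q = 70 with consumers paying €43 and sellers receiving €13 (the €30 wedge).
Revenue = t · Q = 30 · 70 = €2100.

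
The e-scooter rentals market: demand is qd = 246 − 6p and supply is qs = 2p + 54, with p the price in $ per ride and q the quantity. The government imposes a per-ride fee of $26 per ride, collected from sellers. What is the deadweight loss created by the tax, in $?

Deadweight loss = $507.

Without the tax, 246 − 6p = 2p + 54 gives 8p = 192, so p* = $24 and q* = 102.
With the tax collected from sellers, supply shifts: qs = 2(p − 26) + 54.
Solving gives q = 63 with consumers paying $30.5 and sellers receiving $4.5 (the $26 wedge).
Quantity falls by |ΔQ| = |102 − 63| = 39.
DWL = ½ · t · |ΔQ| = ½ · 26 · 39 = $507.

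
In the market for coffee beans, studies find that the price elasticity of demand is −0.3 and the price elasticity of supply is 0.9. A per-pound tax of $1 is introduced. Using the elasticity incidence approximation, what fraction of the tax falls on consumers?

Consumers' share ≈ 0.75.

Incidence ratio: consumers' share ≈ εs / (εs + |εd|) = 0.9 / (0.9 + 0.3) = 0.75.
Supply is the more elastic side, so consumers bear the larger share.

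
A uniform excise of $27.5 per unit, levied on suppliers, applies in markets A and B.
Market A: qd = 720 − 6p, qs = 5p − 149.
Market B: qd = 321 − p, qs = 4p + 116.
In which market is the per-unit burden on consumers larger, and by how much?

Market A: pre-tax p* = $79, q* = 246; post-tax q = 171; per-unit burden on consumers = $12.5.
Market B: pre-tax p* = $41, q* = 280; post-tax q = 258; per-unit burden on consumers = $22.
Difference: $12.5 vs $22 → market B is larger by $9.5.

Market B, by $9.5.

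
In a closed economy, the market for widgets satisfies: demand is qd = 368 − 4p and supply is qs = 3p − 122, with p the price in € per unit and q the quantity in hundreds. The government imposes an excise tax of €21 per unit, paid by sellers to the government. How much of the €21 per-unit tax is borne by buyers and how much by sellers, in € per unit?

Buyers bear €9 per unit; sellers bear €12 per unit.

Before the tax: set 368 − 4p = 3p − 122 → p* = €70, q* = 88.
With the tax collected from sellers, supply shifts: qs = 3(p − 21) − 122.
New equilibrium: buyers pay €79, sellers receive €58, q = 52. (Wedge: pb − ps = 21.)
Burden on buyers: €9; on sellers: €12. (They sum to €21.)
The less price-elastic side of the market bears the larger share of a per-unit tax.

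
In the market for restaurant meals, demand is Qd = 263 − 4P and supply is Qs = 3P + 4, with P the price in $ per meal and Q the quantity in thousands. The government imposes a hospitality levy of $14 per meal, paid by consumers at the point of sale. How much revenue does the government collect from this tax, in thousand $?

Without the tax, 263 − 4P = 3P + 4 gives 7P = 259, so P* = $37 and Q* = 115.
With the tax collected from consumers, demand (in seller-price terms) shifts: Qd = 263 − 4(P + 14).
Solving gives Q = 91 with consumers paying $43 and suppliers receiving $29 (the $14 wedge).
Revenue = t · Q = 14 · 91 = $1274.

Tax revenue = $1274 thousand.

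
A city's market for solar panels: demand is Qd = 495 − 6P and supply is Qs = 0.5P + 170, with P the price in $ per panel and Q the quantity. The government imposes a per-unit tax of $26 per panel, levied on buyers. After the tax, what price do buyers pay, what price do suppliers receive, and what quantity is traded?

Buyers pay $52; suppliers receive $26; quantity = 183.

Before the tax: set 495 − 6P = 0.5P + 170 → P* = $50, Q* = 195.
With the tax collected from buyers, demand (in seller-price terms) shifts: Qd = 495 − 6(P + 26).
Solving gives Q = 183 with buyers paying $52 and suppliers receiving $26 (the $26 wedge).
The less price-elastic side of the market bears the larger share of a per-unit tax.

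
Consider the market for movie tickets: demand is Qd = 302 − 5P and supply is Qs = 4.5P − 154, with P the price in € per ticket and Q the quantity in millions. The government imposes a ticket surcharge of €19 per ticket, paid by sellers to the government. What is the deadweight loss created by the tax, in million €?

Without the tax, 302 − 5P = 4.5P − 154 gives 9.5P = 456, so P* = €48 and Q* = 62.
With the tax collected from sellers, supply shifts: Qs = 4.5(P − 19) − 154.
Solving gives Q = 17 with consumers paying €57 and sellers receiving €38 (the €19 wedge).
Quantity falls by |ΔQ| = |62 − 17| = 45.
DWL = ½ · t · |ΔQ| = ½ · 19 · 45 = €427.5.

Deadweight loss = €427.5 million.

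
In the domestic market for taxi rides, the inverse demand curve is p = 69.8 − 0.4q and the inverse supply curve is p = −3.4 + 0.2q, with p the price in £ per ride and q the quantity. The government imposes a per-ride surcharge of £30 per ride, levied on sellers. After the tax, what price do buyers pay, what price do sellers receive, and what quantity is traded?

Inverting to q(p) form: qd = 174.5 − 2.5p; qs = 5p + 17.
Before the tax: set 174.5 − 2.5p = 5p + 17 → p* = £21, q* = 122.
With the tax collected from sellers, supply shifts: qs = 5(p − 30) + 17.
Solving gives q = 72 with buyers paying £41 and sellers receiving £11 (the £30 wedge).
The less price-elastic side of the market bears the larger share of a per-unit tax.

Buyers pay £41; sellers receive £11; quantity = 72.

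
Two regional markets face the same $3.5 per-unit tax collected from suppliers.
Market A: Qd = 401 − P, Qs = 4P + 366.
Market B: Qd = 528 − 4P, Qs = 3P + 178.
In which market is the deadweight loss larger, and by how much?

Market B, by $5.6.

Market A: pre-tax P* = $7, Q* = 394; post-tax Q = 391.2; deadweight loss = $4.9.
Market B: pre-tax P* = $50, Q* = 328; post-tax Q = 322; deadweight loss = $10.5.
Difference: $4.9 vs $10.5 → market B is larger by $5.6.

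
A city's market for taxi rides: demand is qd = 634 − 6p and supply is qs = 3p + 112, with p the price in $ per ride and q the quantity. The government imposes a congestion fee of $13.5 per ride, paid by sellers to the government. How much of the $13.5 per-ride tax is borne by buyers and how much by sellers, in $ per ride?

Buyers bear $4.5 per ride; sellers bear $9 per ride.

Without the tax, 634 − 6p = 3p + 112 gives 9p = 522, so p* = $58 and q* = 286.
With the tax collected from sellers, supply shifts: qs = 3(p − 13.5) + 112.
Solving gives q = 259 with buyers paying $62.5 and sellers receiving $49 (the $13.5 wedge).
Burden on buyers: $4.5; on sellers: $9. (They sum to $13.5.)
The less price-elastic side of the market bears the larger share of a per-unit tax.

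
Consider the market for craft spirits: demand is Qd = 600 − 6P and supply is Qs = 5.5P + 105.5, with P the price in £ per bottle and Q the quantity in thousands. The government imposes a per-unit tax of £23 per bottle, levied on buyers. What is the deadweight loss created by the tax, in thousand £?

Deadweight loss = £759 thousand.

Without the tax, 600 − 6P = 5.5P + 105.5 gives 11.5P = 494.5, so P* = £43 and Q* = 342.
With the tax collected from buyers, demand (in seller-price terms) shifts: Qd = 600 − 6(P + 23).
Solving gives Q = 276 with buyers paying £54 and sellers receiving £31 (the £23 wedge).
Quantity falls by |ΔQ| = |342 − 276| = 66.
DWL = ½ · t · |ΔQ| = ½ · 23 · 66 = £759.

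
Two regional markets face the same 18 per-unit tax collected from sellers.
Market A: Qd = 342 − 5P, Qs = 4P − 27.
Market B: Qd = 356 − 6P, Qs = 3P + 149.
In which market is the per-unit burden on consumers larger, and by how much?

Market A: pre-tax P* = 41, Q* = 137; post-tax Q = 97; per-unit burden on consumers = 8.
Market B: pre-tax P* = 23, Q* = 218; post-tax Q = 182; per-unit burden on consumers = 6.
Difference: 8 vs 6 → market A is larger by 2.

Market A, by 2.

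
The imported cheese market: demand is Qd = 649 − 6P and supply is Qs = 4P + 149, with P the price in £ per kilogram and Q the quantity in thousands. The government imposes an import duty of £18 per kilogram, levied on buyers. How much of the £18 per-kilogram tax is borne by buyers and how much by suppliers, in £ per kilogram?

Buyers bear £7.2 per kilogram; suppliers bear £10.8 per kilogram.

Before the tax: set 649 − 6P = 4P + 149 → P* = £50, Q* = 349.
With the tax collected from buyers, demand (in seller-price terms) shifts: Qd = 649 − 6(P + 18).
New equilibrium: buyers pay £57.2, suppliers receive £39.2, Q = 305.8. (Wedge: Pb − Ps = 18.)
Burden on buyers: £7.2; on suppliers: £10.8. (They sum to £18.)
The less price-elastic side of the market bears the larger share of a per-unit tax.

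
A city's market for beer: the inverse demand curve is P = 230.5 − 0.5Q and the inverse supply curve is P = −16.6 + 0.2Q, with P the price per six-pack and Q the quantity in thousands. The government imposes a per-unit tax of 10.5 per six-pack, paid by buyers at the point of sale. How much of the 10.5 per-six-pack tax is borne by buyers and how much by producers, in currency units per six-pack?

Buyers bear 7.5 per six-pack; producers bear 3 per six-pack.

Inverting to Q(P) form: Qd = 461 − 2P; Qs = 5P + 83.
Without the tax, 461 − 2P = 5P + 83 gives 7P = 378, so P* = 54 and Q* = 353.
With the tax collected from buyers, demand (in seller-price terms) shifts: Qd = 461 − 2(P + 10.5).
New equilibrium: buyers pay 61.5, producers receive 51, Q = 338. (Wedge: Pb − Ps = 10.5.)
Burden on buyers: 7.5; on producers: 3. (They sum to 10.5.)
The less price-elastic side of the market bears the larger share of a per-unit tax.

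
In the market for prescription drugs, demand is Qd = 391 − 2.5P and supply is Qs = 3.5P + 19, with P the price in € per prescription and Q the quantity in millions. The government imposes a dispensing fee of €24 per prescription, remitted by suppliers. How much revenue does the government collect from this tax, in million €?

Before the tax: set 391 − 2.5P = 3.5P + 19 → P* = €62, Q* = 236.
With the tax collected from suppliers, supply shifts: Qs = 3.5(P − 24) + 19.
Solving gives Q = 201 with consumers paying €76 and suppliers receiving €52 (the €24 wedge).
Revenue = t · Q = 24 · 201 = €4824.

Tax revenue = €4824 million.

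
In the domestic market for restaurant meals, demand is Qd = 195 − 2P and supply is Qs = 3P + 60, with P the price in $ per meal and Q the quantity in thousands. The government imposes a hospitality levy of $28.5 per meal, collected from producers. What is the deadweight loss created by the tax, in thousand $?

Deadweight loss = $487.35 thousand.

Without the tax, 195 − 2P = 3P + 60 gives 5P = 135, so P* = $27 and Q* = 141.
With the tax collected from producers, supply shifts: Qs = 3(P − 28.5) + 60.
Solving gives Q = 106.8 with consumers paying $44.1 and producers receiving $15.6 (the $28.5 wedge).
Quantity falls by |ΔQ| = |141 − 106.8| = 34.2.
DWL = ½ · t · |ΔQ| = ½ · 28.5 · 34.2 = $487.35.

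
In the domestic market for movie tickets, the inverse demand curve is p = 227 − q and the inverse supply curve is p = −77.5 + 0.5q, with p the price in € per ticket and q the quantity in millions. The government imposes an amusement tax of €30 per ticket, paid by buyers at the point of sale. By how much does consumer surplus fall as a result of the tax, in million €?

Inverting to q(p) form: qd = 227 − p; qs = 2p + 155.
Before the tax: set 227 − p = 2p + 155 → p* = €24, q* = 203.
With the tax collected from buyers, demand (in seller-price terms) shifts: qd = 227 − (p + 30).
New equilibrium: buyers pay €44, sellers receive €14, q = 183. (Wedge: pb − ps = 30.)
ΔCS is the trapezoid between Q = 183 and Q = 203 of height €20: ½ · (203 + 183) · 20 = €3860.

Consumer surplus falls by €3860 million.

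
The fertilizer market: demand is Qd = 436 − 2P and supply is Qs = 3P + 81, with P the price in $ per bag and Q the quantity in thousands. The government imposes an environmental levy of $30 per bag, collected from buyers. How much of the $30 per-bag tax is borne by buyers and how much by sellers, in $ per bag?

Before the tax: set 436 − 2P = 3P + 81 → P* = $71, Q* = 294.
With the tax collected from buyers, demand (in seller-price terms) shifts: Qd = 436 − 2(P + 30).
Solving gives Q = 258 with buyers paying $89 and sellers receiving $59 (the $30 wedge).
Burden on buyers: $18; on sellers: $12. (They sum to $30.)
The less price-elastic side of the market bears the larger share of a per-unit tax.

Buyers bear $18 per bag; sellers bear $12 per bag.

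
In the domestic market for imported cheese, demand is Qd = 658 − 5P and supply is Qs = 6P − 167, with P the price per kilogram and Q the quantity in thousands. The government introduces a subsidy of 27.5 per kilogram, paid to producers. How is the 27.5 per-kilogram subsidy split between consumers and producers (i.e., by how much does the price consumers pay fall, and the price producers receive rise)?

Before the subsidy: set 658 − 5P = 6P − 167 → P* = 75, Q* = 283.
With a per-unit subsidy paid to producers, each receives P + 27.5 per unit sold, so supply becomes Qs = 6(P + 27.5) − 167.
New equilibrium: consumers pay 60, producers receive 87.5, Q = 358. (Wedge: Pb − Ps = −27.5.)
Gain to consumers: 15; to producers: 12.5. (They sum to 27.5.)

Consumers gain 15 per kilogram; producers gain 12.5 per kilogram.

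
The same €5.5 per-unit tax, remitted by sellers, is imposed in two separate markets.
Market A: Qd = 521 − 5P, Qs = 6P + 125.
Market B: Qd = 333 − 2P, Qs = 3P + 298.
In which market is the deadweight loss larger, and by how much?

Market A, by €23.1.

Market A: pre-tax P* = €36, Q* = 341; post-tax Q = 326; deadweight loss = €41.25.
Market B: pre-tax P* = €7, Q* = 319; post-tax Q = 312.4; deadweight loss = €18.15.
Difference: €41.25 vs €18.15 → market A is larger by €23.1.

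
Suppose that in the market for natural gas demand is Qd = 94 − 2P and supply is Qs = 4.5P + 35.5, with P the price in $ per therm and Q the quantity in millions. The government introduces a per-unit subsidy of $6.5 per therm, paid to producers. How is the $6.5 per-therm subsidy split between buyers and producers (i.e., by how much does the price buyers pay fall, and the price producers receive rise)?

Without the subsidy, 94 − 2P = 4.5P + 35.5 gives 6.5P = 58.5, so P* = $9 and Q* = 76.
With a per-unit subsidy paid to producers, each receives P + 6.5 per unit sold, so supply becomes Qs = 4.5(P + 6.5) + 35.5.
Solving gives Q = 85 with buyers paying $4.5 and producers receiving $11 (the $6.5 wedge).
Gain to buyers: $4.5; to producers: $2. (They sum to $6.5.)

Buyers gain $4.5 per therm; producers gain $2 per therm.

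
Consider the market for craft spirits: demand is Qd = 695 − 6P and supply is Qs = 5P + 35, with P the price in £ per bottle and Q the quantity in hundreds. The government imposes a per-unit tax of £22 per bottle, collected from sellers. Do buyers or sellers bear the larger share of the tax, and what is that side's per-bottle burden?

Sellers bear the larger share: £12 per bottle.

Before the tax: set 695 − 6P = 5P + 35 → P* = £60, Q* = 335.
With the tax collected from sellers, supply shifts: Qs = 5(P − 22) + 35.
New equilibrium: buyers pay £70, sellers receive £48, Q = 275. (Wedge: Pb − Ps = 22.)
Per-bottle burden: buyers £10, sellers £12.
Sellers take the larger share because supply is less price-elastic here (demand slope 6 vs supply slope 5).
The less price-elastic side of the market bears the larger share of a per-unit tax.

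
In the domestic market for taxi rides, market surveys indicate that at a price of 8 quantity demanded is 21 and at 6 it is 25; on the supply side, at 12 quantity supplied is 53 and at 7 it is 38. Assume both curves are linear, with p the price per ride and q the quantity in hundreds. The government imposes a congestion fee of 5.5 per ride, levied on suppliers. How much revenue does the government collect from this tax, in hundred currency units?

Demand slope: (25 − 21)/(6 − 8) = -2, so qd = 37 − 2p.
Supply slope: (38 − 53)/(7 − 12) = 3, so qs = 3p + 17.
Before the tax: set 37 − 2p = 3p + 17 → p* = 4, q* = 29.
With the tax collected from suppliers, supply shifts: qs = 3(p − 5.5) + 17.
New equilibrium: consumers pay 7.3, suppliers receive 1.8, q = 22.4. (Wedge: pb − ps = 5.5.)
Revenue = t · Q = 5.5 · 22.4 = 123.2.

Tax revenue = 123.2 hundred.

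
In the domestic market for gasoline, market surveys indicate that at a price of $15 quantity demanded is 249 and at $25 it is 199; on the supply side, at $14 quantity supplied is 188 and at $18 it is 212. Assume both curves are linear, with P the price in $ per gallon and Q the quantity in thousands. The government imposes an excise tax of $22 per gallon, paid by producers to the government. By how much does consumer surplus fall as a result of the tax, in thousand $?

Consumer surplus falls by $2328 thousand.

Demand slope: (199 − 249)/(25 − 15) = -5, so Qd = 324 − 5P.
Supply slope: (212 − 188)/(18 − 14) = 6, so Qs = 6P + 104.
Before the tax: set 324 − 5P = 6P + 104 → P* = $20, Q* = 224.
With the tax collected from producers, supply shifts: Qs = 6(P − 22) + 104.
Solving gives Q = 164 with buyers paying $32 and producers receiving $10 (the $22 wedge).
ΔCS is the trapezoid between Q = 164 and Q = 224 of height $12: ½ · (224 + 164) · 12 = $2328.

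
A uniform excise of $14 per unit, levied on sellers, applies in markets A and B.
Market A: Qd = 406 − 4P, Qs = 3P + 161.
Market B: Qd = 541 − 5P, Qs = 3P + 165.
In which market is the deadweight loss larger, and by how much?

Market A: pre-tax P* = $35, Q* = 266; post-tax Q = 242; deadweight loss = $168.
Market B: pre-tax P* = $47, Q* = 306; post-tax Q = 279.75; deadweight loss = $183.75.
Difference: $168 vs $183.75 → market B is larger by $15.75.

Market B, by $15.75.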